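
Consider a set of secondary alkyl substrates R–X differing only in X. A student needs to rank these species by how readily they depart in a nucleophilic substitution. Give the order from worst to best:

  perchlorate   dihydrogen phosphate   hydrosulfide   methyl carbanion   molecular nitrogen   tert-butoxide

molecular nitrogen: no meaningful conjugate acid; N₂ departs as an exceptionally stable neutral molecule
perchlorate: pKₐ(HClO₄) ≈ -10 — extremely weak base; rarely used for safety reasons
dihydrogen phosphate: pKₐ(H₃PO₄) ≈ 2.1 — moderate base; biological leaving group after further activation
hydrosulfide: pKₐ(H₂S) ≈ 7
tert-butoxide: pKₐ(t-BuOH) ≈ 18 — bulky, strongly basic alkoxide
methyl carbanion: pKₐ(CH₄) ≈ 48 — unstabilised carbanion; the worst conceivable leaving group
The question asks for worst first, so the sequence is read in increasing leaving-group ability.

methyl carbanion < tert-butoxide < hydrosulfide < dihydrogen phosphate < perchlorate < molecular nitrogen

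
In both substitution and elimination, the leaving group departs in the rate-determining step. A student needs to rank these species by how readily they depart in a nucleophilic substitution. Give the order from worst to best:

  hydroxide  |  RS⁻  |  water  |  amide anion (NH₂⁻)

amide anion (NH₂⁻) < hydroxide < RS⁻ < water

A good leaving group is a weak base: the lower the pKₐ of its conjugate acid, the more readily it departs.
water: pKₐ(H₃O⁺) ≈ -1.7 — neutral; leaves from a protonated alcohol (R–OH₂⁺)
RS⁻: pKₐ(RSH (a thiol)) ≈ 10.5 — moderately basic; rarely leaves without activation
hydroxide: pKₐ(H₂O) ≈ 15.7 — strong base; essentially never leaves without prior activation
amide anion (NH₂⁻): pKₐ(NH₃) ≈ 38 — extremely strong base; never a leaving group
Listed from poorest to best leaving group as asked.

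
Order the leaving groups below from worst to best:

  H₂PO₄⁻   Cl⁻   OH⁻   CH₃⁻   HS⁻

Rank by basicity of the departing species: weakest base leaves most easily.
Cl⁻: pKₐ(HCl) ≈ -7 — moderately weak base
H₂PO₄⁻: pKₐ(H₃PO₄) ≈ 2.1 — moderate base; biological leaving group after further activation
HS⁻: pKₐ(H₂S) ≈ 7 — larger and more polarisable than the oxygen analogue
OH⁻: pKₐ(H₂O) ≈ 15.7
CH₃⁻: pKₐ(CH₄) ≈ 48 — unstabilised carbanion; the worst conceivable leaving group
The question asks for worst first, so the sequence is read in increasing leaving-group ability.

CH₃⁻ < OH⁻ < HS⁻ < H₂PO₄⁻ < Cl⁻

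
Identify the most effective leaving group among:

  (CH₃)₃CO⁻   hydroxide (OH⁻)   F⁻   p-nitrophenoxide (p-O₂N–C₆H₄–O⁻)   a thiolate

F⁻: pKₐ(HF) ≈ 3.2
p-nitrophenoxide (p-O₂N–C₆H₄–O⁻): pKₐ(p-nitrophenol) ≈ 7.2
a thiolate: pKₐ(RSH (a thiol)) ≈ 10.5
hydroxide (OH⁻): pKₐ(H₂O) ≈ 15.7
(CH₃)₃CO⁻: pKₐ(t-BuOH) ≈ 18

F⁻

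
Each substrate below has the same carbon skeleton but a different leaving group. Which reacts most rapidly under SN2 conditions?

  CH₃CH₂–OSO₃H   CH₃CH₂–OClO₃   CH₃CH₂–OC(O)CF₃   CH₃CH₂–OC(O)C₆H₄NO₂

With the same alkyl group throughout, only the leaving group differentiates the rates.
The more stable X⁻ (or X) is on its own — i.e. the weaker a base it is — the better a leaving group it makes.
CH₃CH₂–OClO₃ loses ClO₄⁻: pKₐ(HClO₄) ≈ -10
CH₃CH₂–OSO₃H loses HSO₄⁻: pKₐ(H₂SO₄) ≈ -3
CH₃CH₂–OC(O)CF₃ loses CF₃COO⁻: pKₐ(CF₃COOH) ≈ 0.2
CH₃CH₂–OC(O)C₆H₄NO₂ loses p-O₂N–C₆H₄–COO⁻: pKₐ(p-nitrobenzoic acid) ≈ 3.4

CH₃CH₂–OClO₃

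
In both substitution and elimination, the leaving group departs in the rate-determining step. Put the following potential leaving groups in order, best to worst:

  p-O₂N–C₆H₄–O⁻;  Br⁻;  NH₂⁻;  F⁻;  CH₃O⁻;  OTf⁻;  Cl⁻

OTf⁻ > Br⁻ > Cl⁻ > F⁻ > p-O₂N–C₆H₄–O⁻ > CH₃O⁻ > NH₂⁻

Leaving-group ability tracks the stability of the departed species; conjugate-acid pKₐ is the usual yardstick (lower pKₐ → better LG).
OTf⁻: pKₐ(CF₃SO₃H (triflic acid)) ≈ -14 — charge spread over three oxygens and a CF₃ group; the premier leaving group in synthesis
Br⁻: pKₐ(HBr) ≈ -9
Cl⁻: pKₐ(HCl) ≈ -7 — moderately weak base
F⁻: pKₐ(HF) ≈ 3.2
p-O₂N–C₆H₄–O⁻: pKₐ(p-nitrophenol) ≈ 7.2
CH₃O⁻: pKₐ(CH₃OH) ≈ 15.5 — strong base; alkoxides do not leave unassisted
NH₂⁻: pKₐ(NH₃) ≈ 38 — extremely strong base; never a leaving group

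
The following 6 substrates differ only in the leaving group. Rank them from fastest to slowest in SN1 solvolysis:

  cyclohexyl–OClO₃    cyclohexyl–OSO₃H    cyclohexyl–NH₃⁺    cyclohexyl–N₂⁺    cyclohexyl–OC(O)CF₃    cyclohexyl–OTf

Identical carbon frameworks mean the comparison reduces to leaving-group quality.
Leaving-group ability tracks the stability of the departed species; conjugate-acid pKₐ is the usual yardstick (lower pKₐ → better LG).
cyclohexyl–N₂⁺ loses N₂: no meaningful conjugate acid; N₂ departs as an exceptionally stable neutral molecule
cyclohexyl–OTf loses OTf⁻: pKₐ(CF₃SO₃H (triflic acid)) ≈ -14
cyclohexyl–OClO₃ loses ClO₄⁻: pKₐ(HClO₄) ≈ -10
cyclohexyl–OSO₃H loses HSO₄⁻: pKₐ(H₂SO₄) ≈ -3
cyclohexyl–OC(O)CF₃ loses CF₃COO⁻: pKₐ(CF₃COOH) ≈ 0.2
cyclohexyl–NH₃⁺ loses NH₃: pKₐ(NH₄⁺) ≈ 9.2

cyclohexyl–N₂⁺ > cyclohexyl–OTf > cyclohexyl–OClO₃ > cyclohexyl–OSO₃H > cyclohexyl–OC(O)CF₃ > cyclohexyl–NH₃⁺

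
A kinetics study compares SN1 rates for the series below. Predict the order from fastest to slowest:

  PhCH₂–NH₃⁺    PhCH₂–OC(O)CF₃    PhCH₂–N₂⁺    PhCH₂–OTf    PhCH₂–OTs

PhCH₂–N₂⁺ > PhCH₂–OTf > PhCH₂–OTs > PhCH₂–OC(O)CF₃ > PhCH₂–NH₃⁺

Identical carbon frameworks mean the comparison reduces to leaving-group quality.
Rank by basicity of the departing species: weakest base leaves most easily.
PhCH₂–N₂⁺ loses N₂: no meaningful conjugate acid; N₂ departs as an exceptionally stable neutral molecule
PhCH₂–OTf loses OTf⁻: pKₐ(CF₃SO₃H (triflic acid)) ≈ -14
PhCH₂–OTs loses OTs⁻: pKₐ(p-CH₃C₆H₄SO₃H (TsOH)) ≈ -2.8
PhCH₂–OC(O)CF₃ loses CF₃COO⁻: pKₐ(CF₃COOH) ≈ 0.2
PhCH₂–NH₃⁺ loses NH₃: pKₐ(NH₄⁺) ≈ 9.2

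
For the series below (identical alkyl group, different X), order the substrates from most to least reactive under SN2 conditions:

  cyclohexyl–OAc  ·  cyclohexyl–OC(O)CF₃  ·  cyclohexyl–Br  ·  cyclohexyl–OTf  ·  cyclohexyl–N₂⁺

cyclohexyl–N₂⁺ > cyclohexyl–OTf > cyclohexyl–Br > cyclohexyl–OC(O)CF₃ > cyclohexyl–OAc

Identical carbon frameworks mean the comparison reduces to leaving-group quality.
The more stable X⁻ (or X) is on its own — i.e. the weaker a base it is — the better a leaving group it makes.
cyclohexyl–N₂⁺ loses N₂: no meaningful conjugate acid; N₂ departs as an exceptionally stable neutral molecule
cyclohexyl–OTf loses OTf⁻: pKₐ(CF₃SO₃H (triflic acid)) ≈ -14
cyclohexyl–Br loses Br⁻: pKₐ(HBr) ≈ -9
cyclohexyl–OC(O)CF₃ loses CF₃COO⁻: pKₐ(CF₃COOH) ≈ 0.2
cyclohexyl–OAc loses AcO⁻: pKₐ(CH₃COOH) ≈ 4.8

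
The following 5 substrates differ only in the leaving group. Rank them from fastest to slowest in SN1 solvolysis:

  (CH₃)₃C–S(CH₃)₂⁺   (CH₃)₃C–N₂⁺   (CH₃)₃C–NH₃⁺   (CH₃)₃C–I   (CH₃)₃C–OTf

With the same alkyl group throughout, only the leaving group differentiates the rates.
Rank by basicity of the departing species: weakest base leaves most easily.
(CH₃)₃C–N₂⁺ loses N₂: no meaningful conjugate acid; N₂ departs as an exceptionally stable neutral molecule
(CH₃)₃C–OTf loses OTf⁻: pKₐ(CF₃SO₃H (triflic acid)) ≈ -14
(CH₃)₃C–I loses I⁻: pKₐ(HI) ≈ -10
(CH₃)₃C–S(CH₃)₂⁺ loses SR'₂: pKₐ(R'₂SH⁺) ≈ -7
(CH₃)₃C–NH₃⁺ loses NH₃: pKₐ(NH₄⁺) ≈ 9.2

(CH₃)₃C–N₂⁺ > (CH₃)₃C–OTf > (CH₃)₃C–I > (CH₃)₃C–S(CH₃)₂⁺ > (CH₃)₃C–NH₃⁺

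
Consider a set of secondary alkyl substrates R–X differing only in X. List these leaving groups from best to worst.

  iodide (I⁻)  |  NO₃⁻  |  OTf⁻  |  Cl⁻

OTf⁻: pKₐ(CF₃SO₃H (triflic acid)) ≈ -14
iodide (I⁻): pKₐ(HI) ≈ -10
Cl⁻: pKₐ(HCl) ≈ -7 — moderately weak base
NO₃⁻: pKₐ(HNO₃) ≈ -1.3 — resonance-delocalised over three oxygens

OTf⁻ > iodide (I⁻) > Cl⁻ > NO₃⁻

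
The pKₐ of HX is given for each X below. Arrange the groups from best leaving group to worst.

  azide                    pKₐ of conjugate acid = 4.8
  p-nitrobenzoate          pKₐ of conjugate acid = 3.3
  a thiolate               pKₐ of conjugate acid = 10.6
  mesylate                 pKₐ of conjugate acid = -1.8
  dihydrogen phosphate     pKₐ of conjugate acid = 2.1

Lower conjugate-acid pKₐ ⇒ weaker base ⇒ better leaving group.
Sorting by the given values: mesylate (-1.8), dihydrogen phosphate (2.1), p-nitrobenzoate (3.3), azide (4.8), a thiolate (10.6).

mesylate > dihydrogen phosphate > p-nitrobenzoate > azide > a thiolate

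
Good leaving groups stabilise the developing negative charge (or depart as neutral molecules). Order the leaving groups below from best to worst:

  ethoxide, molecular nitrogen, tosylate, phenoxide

molecular nitrogen > tosylate > phenoxide > ethoxide

molecular nitrogen: no meaningful conjugate acid; N₂ departs as an exceptionally stable neutral molecule
tosylate: pKₐ(p-CH₃C₆H₄SO₃H (TsOH)) ≈ -2.8
phenoxide: pKₐ(C₆H₅OH (phenol)) ≈ 10
ethoxide: pKₐ(CH₃CH₂OH) ≈ 16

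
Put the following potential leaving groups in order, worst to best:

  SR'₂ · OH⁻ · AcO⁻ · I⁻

Rank by basicity of the departing species: weakest base leaves most easily.
I⁻: pKₐ(HI) ≈ -10 — large, highly polarisable; very weak base
SR'₂: pKₐ(R'₂SH⁺) ≈ -7 — neutral; leaves from a sulfonium salt (R–SR'₂⁺)
AcO⁻: pKₐ(CH₃COOH) ≈ 4.8
OH⁻: pKₐ(H₂O) ≈ 15.7 — strong base; essentially never leaves without prior activation
Listed from poorest to best leaving group as asked.

OH⁻ < AcO⁻ < SR'₂ < I⁻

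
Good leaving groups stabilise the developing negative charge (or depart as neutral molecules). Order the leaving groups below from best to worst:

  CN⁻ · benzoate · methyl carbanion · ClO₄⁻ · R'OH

ClO₄⁻ > R'OH > benzoate > CN⁻ > methyl carbanion

A good leaving group is a weak base: the lower the pKₐ of its conjugate acid, the more readily it departs.
ClO₄⁻: pKₐ(HClO₄) ≈ -10
R'OH: pKₐ(R'OH₂⁺) ≈ -2.4
benzoate: pKₐ(C₆H₅COOH) ≈ 4.2
CN⁻: pKₐ(HCN) ≈ 9.2
methyl carbanion: pKₐ(CH₄) ≈ 48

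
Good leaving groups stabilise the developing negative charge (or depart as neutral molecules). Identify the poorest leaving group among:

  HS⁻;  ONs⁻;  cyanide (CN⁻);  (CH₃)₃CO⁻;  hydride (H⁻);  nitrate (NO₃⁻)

hydride (H⁻)

ONs⁻: pKₐ(p-O₂NC₆H₄SO₃H) ≈ -3.5
nitrate (NO₃⁻): pKₐ(HNO₃) ≈ -1.3
HS⁻: pKₐ(H₂S) ≈ 7
cyanide (CN⁻): pKₐ(HCN) ≈ 9.2
(CH₃)₃CO⁻: pKₐ(t-BuOH) ≈ 18
hydride (H⁻): pKₐ(H₂) ≈ 36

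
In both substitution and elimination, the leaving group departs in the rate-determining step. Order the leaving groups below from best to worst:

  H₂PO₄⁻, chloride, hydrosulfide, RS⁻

chloride: pKₐ(HCl) ≈ -7
H₂PO₄⁻: pKₐ(H₃PO₄) ≈ 2.1
hydrosulfide: pKₐ(H₂S) ≈ 7
RS⁻: pKₐ(RSH (a thiol)) ≈ 10.5

chloride > H₂PO₄⁻ > hydrosulfide > RS⁻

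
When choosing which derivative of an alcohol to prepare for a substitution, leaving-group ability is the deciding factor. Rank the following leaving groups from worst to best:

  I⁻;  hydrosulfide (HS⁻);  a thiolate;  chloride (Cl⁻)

Rank by basicity of the departing species: weakest base leaves most easily.
I⁻: pKₐ(HI) ≈ -10
chloride (Cl⁻): pKₐ(HCl) ≈ -7
hydrosulfide (HS⁻): pKₐ(H₂S) ≈ 7
a thiolate: pKₐ(RSH (a thiol)) ≈ 10.5
Reversing gives the worst-to-best order requested.

a thiolate < hydrosulfide (HS⁻) < chloride (Cl⁻) < I⁻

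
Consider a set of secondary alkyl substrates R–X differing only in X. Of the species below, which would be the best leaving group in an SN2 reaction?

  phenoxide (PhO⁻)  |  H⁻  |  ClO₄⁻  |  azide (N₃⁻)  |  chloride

ClO₄⁻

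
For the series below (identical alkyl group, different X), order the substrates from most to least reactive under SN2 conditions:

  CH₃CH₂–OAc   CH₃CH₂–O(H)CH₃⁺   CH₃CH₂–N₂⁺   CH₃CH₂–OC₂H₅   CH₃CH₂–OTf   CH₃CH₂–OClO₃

With the same alkyl group throughout, only the leaving group differentiates the rates.
Rank by basicity of the departing species: weakest base leaves most easily.
CH₃CH₂–N₂⁺ loses N₂: no meaningful conjugate acid; N₂ departs as an exceptionally stable neutral molecule
CH₃CH₂–OTf loses OTf⁻: pKₐ(CF₃SO₃H (triflic acid)) ≈ -14
CH₃CH₂–OClO₃ loses ClO₄⁻: pKₐ(HClO₄) ≈ -10
CH₃CH₂–O(H)CH₃⁺ loses R'OH: pKₐ(R'OH₂⁺) ≈ -2.4
CH₃CH₂–OAc loses AcO⁻: pKₐ(CH₃COOH) ≈ 4.8
CH₃CH₂–OC₂H₅ loses CH₃CH₂O⁻: pKₐ(CH₃CH₂OH) ≈ 16

CH₃CH₂–N₂⁺ > CH₃CH₂–OTf > CH₃CH₂–OClO₃ > CH₃CH₂–O(H)CH₃⁺ > CH₃CH₂–OAc > CH₃CH₂–OC₂H₅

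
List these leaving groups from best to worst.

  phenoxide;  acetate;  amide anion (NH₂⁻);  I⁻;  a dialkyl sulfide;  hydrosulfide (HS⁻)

I⁻ > a dialkyl sulfide > acetate > hydrosulfide (HS⁻) > phenoxide > amide anion (NH₂⁻)

A good leaving group is a weak base: the lower the pKₐ of its conjugate acid, the more readily it departs.
I⁻: pKₐ(HI) ≈ -10 — large, highly polarisable; very weak base
a dialkyl sulfide: pKₐ(R'₂SH⁺) ≈ -7
acetate: pKₐ(CH₃COOH) ≈ 4.8
hydrosulfide (HS⁻): pKₐ(H₂S) ≈ 7 — larger and more polarisable than the oxygen analogue
phenoxide: pKₐ(C₆H₅OH (phenol)) ≈ 10 — resonance into the ring helps, but still a poor LG
amide anion (NH₂⁻): pKₐ(NH₃) ≈ 38 — extremely strong base; never a leaving group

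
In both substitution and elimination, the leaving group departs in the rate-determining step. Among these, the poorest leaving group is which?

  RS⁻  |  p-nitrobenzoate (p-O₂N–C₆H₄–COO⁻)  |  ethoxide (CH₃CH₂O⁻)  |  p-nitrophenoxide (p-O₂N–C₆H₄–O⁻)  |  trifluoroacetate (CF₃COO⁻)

ethoxide (CH₃CH₂O⁻)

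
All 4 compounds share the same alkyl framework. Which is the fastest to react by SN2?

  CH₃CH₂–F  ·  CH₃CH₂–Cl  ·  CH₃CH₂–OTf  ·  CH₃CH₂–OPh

CH₃CH₂–OTf

With the same alkyl group throughout, only the leaving group differentiates the rates.
A good leaving group is a weak base: the lower the pKₐ of its conjugate acid, the more readily it departs.
CH₃CH₂–OTf loses OTf⁻: pKₐ(CF₃SO₃H (triflic acid)) ≈ -14
CH₃CH₂–Cl loses Cl⁻: pKₐ(HCl) ≈ -7
CH₃CH₂–F loses F⁻: pKₐ(HF) ≈ 3.2
CH₃CH₂–OPh loses PhO⁻: pKₐ(C₆H₅OH (phenol)) ≈ 10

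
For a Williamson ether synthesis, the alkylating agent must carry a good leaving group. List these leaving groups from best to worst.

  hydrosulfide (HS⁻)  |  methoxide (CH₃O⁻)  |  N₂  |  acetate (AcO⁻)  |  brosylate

N₂ > brosylate > acetate (AcO⁻) > hydrosulfide (HS⁻) > methoxide (CH₃O⁻)

Leaving-group ability tracks the stability of the departed species; conjugate-acid pKₐ is the usual yardstick (lower pKₐ → better LG).
N₂: no meaningful conjugate acid; N₂ departs as an exceptionally stable neutral molecule
brosylate: pKₐ(p-BrC₆H₄SO₃H) ≈ -2.8
acetate (AcO⁻): pKₐ(CH₃COOH) ≈ 4.8 — resonance-stabilised but still a weak base
hydrosulfide (HS⁻): pKₐ(H₂S) ≈ 7 — larger and more polarisable than the oxygen analogue
methoxide (CH₃O⁻): pKₐ(CH₃OH) ≈ 15.5 — strong base; alkoxides do not leave unassisted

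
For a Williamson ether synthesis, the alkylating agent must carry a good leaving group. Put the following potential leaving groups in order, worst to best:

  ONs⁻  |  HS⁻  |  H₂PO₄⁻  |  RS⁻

RS⁻ < HS⁻ < H₂PO₄⁻ < ONs⁻

ONs⁻: pKₐ(p-O₂NC₆H₄SO₃H) ≈ -3.5 — p-nitro group further stabilises the sulfonate
H₂PO₄⁻: pKₐ(H₃PO₄) ≈ 2.1
HS⁻: pKₐ(H₂S) ≈ 7 — larger and more polarisable than the oxygen analogue
RS⁻: pKₐ(RSH (a thiol)) ≈ 10.5 — moderately basic; rarely leaves without activation
Listed from poorest to best leaving group as asked.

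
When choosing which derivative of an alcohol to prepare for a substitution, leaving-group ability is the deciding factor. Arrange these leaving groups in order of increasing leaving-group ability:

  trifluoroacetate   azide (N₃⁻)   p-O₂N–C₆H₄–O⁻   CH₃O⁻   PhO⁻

CH₃O⁻ < PhO⁻ < p-O₂N–C₆H₄–O⁻ < azide (N₃⁻) < trifluoroacetate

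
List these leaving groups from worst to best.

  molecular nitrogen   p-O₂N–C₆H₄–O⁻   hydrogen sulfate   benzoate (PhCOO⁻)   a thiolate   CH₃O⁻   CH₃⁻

molecular nitrogen: no meaningful conjugate acid; N₂ departs as an exceptionally stable neutral molecule
hydrogen sulfate: pKₐ(H₂SO₄) ≈ -3 — conjugate base of a strong mineral acid
benzoate (PhCOO⁻): pKₐ(C₆H₅COOH) ≈ 4.2
p-O₂N–C₆H₄–O⁻: pKₐ(p-nitrophenol) ≈ 7.2 — nitro group delocalises the charge; the classic chromogenic LG
a thiolate: pKₐ(RSH (a thiol)) ≈ 10.5 — moderately basic; rarely leaves without activation
CH₃O⁻: pKₐ(CH₃OH) ≈ 15.5
CH₃⁻: pKₐ(CH₄) ≈ 48 — unstabilised carbanion; the worst conceivable leaving group
The question asks for worst first, so the sequence is read in increasing leaving-group ability.

CH₃⁻ < CH₃O⁻ < a thiolate < p-O₂N–C₆H₄–O⁻ < benzoate (PhCOO⁻) < hydrogen sulfate < molecular nitrogen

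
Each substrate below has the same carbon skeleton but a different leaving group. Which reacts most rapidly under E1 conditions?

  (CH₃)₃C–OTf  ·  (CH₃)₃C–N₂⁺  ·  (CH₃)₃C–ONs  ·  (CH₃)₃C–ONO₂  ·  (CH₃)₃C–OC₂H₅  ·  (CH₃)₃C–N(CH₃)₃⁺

(CH₃)₃C–N₂⁺

Same R in every case — rank the leaving groups.
Leaving-group ability tracks the stability of the departed species; conjugate-acid pKₐ is the usual yardstick (lower pKₐ → better LG).
(CH₃)₃C–N₂⁺ loses N₂: no meaningful conjugate acid; N₂ departs as an exceptionally stable neutral molecule
(CH₃)₃C–OTf loses OTf⁻: pKₐ(CF₃SO₃H (triflic acid)) ≈ -14
(CH₃)₃C–ONs loses ONs⁻: pKₐ(p-O₂NC₆H₄SO₃H) ≈ -3.5
(CH₃)₃C–ONO₂ loses NO₃⁻: pKₐ(HNO₃) ≈ -1.3
(CH₃)₃C–N(CH₃)₃⁺ loses NR'₃: pKₐ(R'₃NH⁺) ≈ 10.7
(CH₃)₃C–OC₂H₅ loses CH₃CH₂O⁻: pKₐ(CH₃CH₂OH) ≈ 16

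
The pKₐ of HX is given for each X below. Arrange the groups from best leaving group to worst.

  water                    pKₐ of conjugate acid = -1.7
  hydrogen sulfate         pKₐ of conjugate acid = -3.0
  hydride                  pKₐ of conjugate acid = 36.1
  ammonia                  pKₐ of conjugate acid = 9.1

Lower conjugate-acid pKₐ ⇒ weaker base ⇒ better leaving group.
Sorting by the given values: hydrogen sulfate (-3.0), water (-1.7), ammonia (9.1), hydride (36.1).

hydrogen sulfate > water > ammonia > hydride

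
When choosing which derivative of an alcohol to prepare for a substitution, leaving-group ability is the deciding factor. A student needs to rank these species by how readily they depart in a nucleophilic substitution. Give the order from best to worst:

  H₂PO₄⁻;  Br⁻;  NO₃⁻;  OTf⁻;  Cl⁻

Rank by basicity of the departing species: weakest base leaves most easily.
OTf⁻: pKₐ(CF₃SO₃H (triflic acid)) ≈ -14
Br⁻: pKₐ(HBr) ≈ -9 — weak base; good leaving group
Cl⁻: pKₐ(HCl) ≈ -7
NO₃⁻: pKₐ(HNO₃) ≈ -1.3
H₂PO₄⁻: pKₐ(H₃PO₄) ≈ 2.1

OTf⁻ > Br⁻ > Cl⁻ > NO₃⁻ > H₂PO₄⁻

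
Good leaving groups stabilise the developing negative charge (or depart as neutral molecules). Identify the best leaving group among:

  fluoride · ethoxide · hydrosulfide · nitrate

Leaving-group ability tracks the stability of the departed species; conjugate-acid pKₐ is the usual yardstick (lower pKₐ → better LG).
nitrate: pKₐ(HNO₃) ≈ -1.3
fluoride: pKₐ(HF) ≈ 3.2
hydrosulfide: pKₐ(H₂S) ≈ 7
ethoxide: pKₐ(CH₃CH₂OH) ≈ 16

nitrate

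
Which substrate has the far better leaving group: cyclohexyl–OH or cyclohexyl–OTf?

cyclohexyl–OTf

From cyclohexyl–OH the departing group would be OH⁻ (pKₐ(H₂O) ≈ 15.7). Strong base; essentially never leaves without prior activation.
From cyclohexyl–OTf the leaving group is OTf⁻ (pKₐ(CF₃SO₃H (triflic acid)) ≈ -14). Charge spread over three oxygens and a CF₃ group; the premier leaving group in synthesis.
(In practice cyclohexyl–OTf is made from cyclohexyl–OH by treatment with Tf₂O / 2,6-lutidine, converting the hydroxyl into a triflate.)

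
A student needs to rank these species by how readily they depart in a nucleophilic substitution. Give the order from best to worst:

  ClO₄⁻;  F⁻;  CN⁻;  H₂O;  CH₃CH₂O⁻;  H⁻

Leaving-group ability tracks the stability of the departed species; conjugate-acid pKₐ is the usual yardstick (lower pKₐ → better LG).
ClO₄⁻: pKₐ(HClO₄) ≈ -10 — extremely weak base; rarely used for safety reasons
H₂O: pKₐ(H₃O⁺) ≈ -1.7 — neutral; leaves from a protonated alcohol (R–OH₂⁺)
F⁻: pKₐ(HF) ≈ 3.2
CN⁻: pKₐ(HCN) ≈ 9.2
CH₃CH₂O⁻: pKₐ(CH₃CH₂OH) ≈ 16 — strong base; alkoxides do not leave unassisted
H⁻: pKₐ(H₂) ≈ 36

ClO₄⁻ > H₂O > F⁻ > CN⁻ > CH₃CH₂O⁻ > H⁻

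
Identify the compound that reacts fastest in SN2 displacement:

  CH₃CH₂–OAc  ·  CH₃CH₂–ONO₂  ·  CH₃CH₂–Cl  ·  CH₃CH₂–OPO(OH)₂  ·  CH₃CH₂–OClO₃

The skeletons are identical, so relative rate is governed entirely by leaving-group ability.
A good leaving group is a weak base: the lower the pKₐ of its conjugate acid, the more readily it departs.
CH₃CH₂–OClO₃ loses ClO₄⁻: pKₐ(HClO₄) ≈ -10
CH₃CH₂–Cl loses Cl⁻: pKₐ(HCl) ≈ -7
CH₃CH₂–ONO₂ loses NO₃⁻: pKₐ(HNO₃) ≈ -1.3
CH₃CH₂–OPO(OH)₂ loses H₂PO₄⁻: pKₐ(H₃PO₄) ≈ 2.1
CH₃CH₂–OAc loses AcO⁻: pKₐ(CH₃COOH) ≈ 4.8

CH₃CH₂–OClO₃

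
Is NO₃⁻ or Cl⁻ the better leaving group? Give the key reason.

Cl⁻ is the better leaving group.
pKₐ(HCl) ≈ -7 versus pKₐ(HNO₃) ≈ -1.3: Cl⁻ is the much weaker base.
Moderately weak base.

Cl⁻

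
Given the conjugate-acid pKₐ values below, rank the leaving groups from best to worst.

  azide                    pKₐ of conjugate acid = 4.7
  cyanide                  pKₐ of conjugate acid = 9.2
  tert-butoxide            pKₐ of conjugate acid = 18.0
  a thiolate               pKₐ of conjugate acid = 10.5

Lower conjugate-acid pKₐ ⇒ weaker base ⇒ better leaving group.
Sorting by the given values: azide (4.7), cyanide (9.2), a thiolate (10.5), tert-butoxide (18.0).

azide > cyanide > a thiolate > tert-butoxide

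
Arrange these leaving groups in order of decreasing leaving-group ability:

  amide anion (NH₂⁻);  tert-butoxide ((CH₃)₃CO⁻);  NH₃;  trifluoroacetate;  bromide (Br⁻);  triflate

A good leaving group is a weak base: the lower the pKₐ of its conjugate acid, the more readily it departs.
triflate: pKₐ(CF₃SO₃H (triflic acid)) ≈ -14
bromide (Br⁻): pKₐ(HBr) ≈ -9
trifluoroacetate: pKₐ(CF₃COOH) ≈ 0.2 — strongly electron-withdrawing CF₃ stabilises the carboxylate
NH₃: pKₐ(NH₄⁺) ≈ 9.2 — neutral but moderately basic; leaves from R–NH₃⁺
tert-butoxide ((CH₃)₃CO⁻): pKₐ(t-BuOH) ≈ 18 — bulky, strongly basic alkoxide
amide anion (NH₂⁻): pKₐ(NH₃) ≈ 38

triflate > bromide (Br⁻) > trifluoroacetate > NH₃ > tert-butoxide ((CH₃)₃CO⁻) > amide anion (NH₂⁻)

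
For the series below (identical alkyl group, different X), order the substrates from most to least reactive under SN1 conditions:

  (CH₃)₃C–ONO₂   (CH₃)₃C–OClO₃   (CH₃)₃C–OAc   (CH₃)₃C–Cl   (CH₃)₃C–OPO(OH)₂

Same R in every case — rank the leaving groups.
The more stable X⁻ (or X) is on its own — i.e. the weaker a base it is — the better a leaving group it makes.
(CH₃)₃C–OClO₃ loses ClO₄⁻: pKₐ(HClO₄) ≈ -10
(CH₃)₃C–Cl loses Cl⁻: pKₐ(HCl) ≈ -7
(CH₃)₃C–ONO₂ loses NO₃⁻: pKₐ(HNO₃) ≈ -1.3
(CH₃)₃C–OPO(OH)₂ loses H₂PO₄⁻: pKₐ(H₃PO₄) ≈ 2.1
(CH₃)₃C–OAc loses AcO⁻: pKₐ(CH₃COOH) ≈ 4.8

(CH₃)₃C–OClO₃ > (CH₃)₃C–Cl > (CH₃)₃C–ONO₂ > (CH₃)₃C–OPO(OH)₂ > (CH₃)₃C–OAc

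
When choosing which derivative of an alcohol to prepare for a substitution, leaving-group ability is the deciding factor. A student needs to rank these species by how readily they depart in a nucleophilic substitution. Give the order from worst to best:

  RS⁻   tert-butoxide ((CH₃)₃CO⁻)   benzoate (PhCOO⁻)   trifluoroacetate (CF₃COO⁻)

tert-butoxide ((CH₃)₃CO⁻) < RS⁻ < benzoate (PhCOO⁻) < trifluoroacetate (CF₃COO⁻)

Leaving-group ability tracks the stability of the departed species; conjugate-acid pKₐ is the usual yardstick (lower pKₐ → better LG).
trifluoroacetate (CF₃COO⁻): pKₐ(CF₃COOH) ≈ 0.2 — strongly electron-withdrawing CF₃ stabilises the carboxylate
benzoate (PhCOO⁻): pKₐ(C₆H₅COOH) ≈ 4.2
RS⁻: pKₐ(RSH (a thiol)) ≈ 10.5 — moderately basic; rarely leaves without activation
tert-butoxide ((CH₃)₃CO⁻): pKₐ(t-BuOH) ≈ 18
Listed from poorest to best leaving group as asked.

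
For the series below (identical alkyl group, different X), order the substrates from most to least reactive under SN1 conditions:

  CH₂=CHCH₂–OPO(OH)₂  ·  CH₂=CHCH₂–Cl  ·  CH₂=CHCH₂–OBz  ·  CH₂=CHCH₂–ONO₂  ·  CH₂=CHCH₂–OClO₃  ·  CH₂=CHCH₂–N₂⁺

Identical carbon frameworks mean the comparison reduces to leaving-group quality.
The more stable X⁻ (or X) is on its own — i.e. the weaker a base it is — the better a leaving group it makes.
CH₂=CHCH₂–N₂⁺ loses N₂: no meaningful conjugate acid; N₂ departs as an exceptionally stable neutral molecule
CH₂=CHCH₂–OClO₃ loses ClO₄⁻: pKₐ(HClO₄) ≈ -10
CH₂=CHCH₂–Cl loses Cl⁻: pKₐ(HCl) ≈ -7
CH₂=CHCH₂–ONO₂ loses NO₃⁻: pKₐ(HNO₃) ≈ -1.3
CH₂=CHCH₂–OPO(OH)₂ loses H₂PO₄⁻: pKₐ(H₃PO₄) ≈ 2.1
CH₂=CHCH₂–OBz loses PhCOO⁻: pKₐ(C₆H₅COOH) ≈ 4.2

CH₂=CHCH₂–N₂⁺ > CH₂=CHCH₂–OClO₃ > CH₂=CHCH₂–Cl > CH₂=CHCH₂–ONO₂ > CH₂=CHCH₂–OPO(OH)₂ > CH₂=CHCH₂–OBz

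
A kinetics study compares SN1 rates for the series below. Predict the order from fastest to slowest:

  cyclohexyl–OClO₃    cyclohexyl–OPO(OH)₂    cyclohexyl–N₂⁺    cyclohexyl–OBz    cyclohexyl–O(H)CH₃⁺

cyclohexyl–N₂⁺ > cyclohexyl–OClO₃ > cyclohexyl–O(H)CH₃⁺ > cyclohexyl–OPO(OH)₂ > cyclohexyl–OBz

Same R in every case — rank the leaving groups.
The more stable X⁻ (or X) is on its own — i.e. the weaker a base it is — the better a leaving group it makes.
cyclohexyl–N₂⁺ loses N₂: no meaningful conjugate acid; N₂ departs as an exceptionally stable neutral molecule
cyclohexyl–OClO₃ loses ClO₄⁻: pKₐ(HClO₄) ≈ -10
cyclohexyl–O(H)CH₃⁺ loses R'OH: pKₐ(R'OH₂⁺) ≈ -2.4
cyclohexyl–OPO(OH)₂ loses H₂PO₄⁻: pKₐ(H₃PO₄) ≈ 2.1
cyclohexyl–OBz loses PhCOO⁻: pKₐ(C₆H₅COOH) ≈ 4.2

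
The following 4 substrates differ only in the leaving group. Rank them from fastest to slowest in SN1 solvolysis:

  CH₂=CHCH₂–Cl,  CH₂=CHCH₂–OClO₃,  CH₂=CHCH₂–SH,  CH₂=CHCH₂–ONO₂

CH₂=CHCH₂–OClO₃ > CH₂=CHCH₂–Cl > CH₂=CHCH₂–ONO₂ > CH₂=CHCH₂–SH

Identical carbon frameworks mean the comparison reduces to leaving-group quality.
Leaving-group ability tracks the stability of the departed species; conjugate-acid pKₐ is the usual yardstick (lower pKₐ → better LG).
CH₂=CHCH₂–OClO₃ loses ClO₄⁻: pKₐ(HClO₄) ≈ -10
CH₂=CHCH₂–Cl loses Cl⁻: pKₐ(HCl) ≈ -7
CH₂=CHCH₂–ONO₂ loses NO₃⁻: pKₐ(HNO₃) ≈ -1.3
CH₂=CHCH₂–SH loses HS⁻: pKₐ(H₂S) ≈ 7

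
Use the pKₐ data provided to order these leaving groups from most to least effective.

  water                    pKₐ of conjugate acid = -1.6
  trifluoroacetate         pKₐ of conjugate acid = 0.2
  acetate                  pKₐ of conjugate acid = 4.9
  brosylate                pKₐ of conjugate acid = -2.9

brosylate > water > trifluoroacetate > acetate

Lower conjugate-acid pKₐ ⇒ weaker base ⇒ better leaving group.
Sorting by the given values: brosylate (-2.9), water (-1.6), trifluoroacetate (0.2), acetate (4.9).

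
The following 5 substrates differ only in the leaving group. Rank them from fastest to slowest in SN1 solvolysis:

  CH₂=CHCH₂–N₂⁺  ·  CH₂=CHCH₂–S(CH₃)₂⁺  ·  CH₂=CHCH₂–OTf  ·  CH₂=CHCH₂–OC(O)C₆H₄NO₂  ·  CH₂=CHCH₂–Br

The skeletons are identical, so relative rate is governed entirely by leaving-group ability.
A good leaving group is a weak base: the lower the pKₐ of its conjugate acid, the more readily it departs.
CH₂=CHCH₂–N₂⁺ loses N₂: no meaningful conjugate acid; N₂ departs as an exceptionally stable neutral molecule
CH₂=CHCH₂–OTf loses OTf⁻: pKₐ(CF₃SO₃H (triflic acid)) ≈ -14
CH₂=CHCH₂–Br loses Br⁻: pKₐ(HBr) ≈ -9
CH₂=CHCH₂–S(CH₃)₂⁺ loses SR'₂: pKₐ(R'₂SH⁺) ≈ -7
CH₂=CHCH₂–OC(O)C₆H₄NO₂ loses p-O₂N–C₆H₄–COO⁻: pKₐ(p-nitrobenzoic acid) ≈ 3.4

CH₂=CHCH₂–N₂⁺ > CH₂=CHCH₂–OTf > CH₂=CHCH₂–Br > CH₂=CHCH₂–S(CH₃)₂⁺ > CH₂=CHCH₂–OC(O)C₆H₄NO₂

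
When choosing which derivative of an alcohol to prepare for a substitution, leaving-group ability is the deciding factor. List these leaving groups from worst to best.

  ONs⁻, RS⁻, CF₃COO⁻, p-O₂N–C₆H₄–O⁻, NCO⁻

RS⁻ < p-O₂N–C₆H₄–O⁻ < NCO⁻ < CF₃COO⁻ < ONs⁻

ONs⁻: pKₐ(p-O₂NC₆H₄SO₃H) ≈ -3.5
CF₃COO⁻: pKₐ(CF₃COOH) ≈ 0.2
NCO⁻: pKₐ(HOCN) ≈ 3.5 — resonance between N and O
p-O₂N–C₆H₄–O⁻: pKₐ(p-nitrophenol) ≈ 7.2 — nitro group delocalises the charge; the classic chromogenic LG
RS⁻: pKₐ(RSH (a thiol)) ≈ 10.5 — moderately basic; rarely leaves without activation
Reversing gives the worst-to-best order requested.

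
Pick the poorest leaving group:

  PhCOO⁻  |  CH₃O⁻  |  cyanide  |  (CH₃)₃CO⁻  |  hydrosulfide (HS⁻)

(CH₃)₃CO⁻

The more stable X⁻ (or X) is on its own — i.e. the weaker a base it is — the better a leaving group it makes.
PhCOO⁻: pKₐ(C₆H₅COOH) ≈ 4.2
hydrosulfide (HS⁻): pKₐ(H₂S) ≈ 7
cyanide: pKₐ(HCN) ≈ 9.2
CH₃O⁻: pKₐ(CH₃OH) ≈ 15.5
(CH₃)₃CO⁻: pKₐ(t-BuOH) ≈ 18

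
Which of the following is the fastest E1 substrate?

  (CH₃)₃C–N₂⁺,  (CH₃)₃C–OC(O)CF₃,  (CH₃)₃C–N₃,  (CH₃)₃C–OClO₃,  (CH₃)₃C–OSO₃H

(CH₃)₃C–N₂⁺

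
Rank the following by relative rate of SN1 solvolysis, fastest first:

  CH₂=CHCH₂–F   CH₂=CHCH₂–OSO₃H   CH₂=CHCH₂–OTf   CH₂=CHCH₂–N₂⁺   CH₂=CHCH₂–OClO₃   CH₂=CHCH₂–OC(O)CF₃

CH₂=CHCH₂–N₂⁺ > CH₂=CHCH₂–OTf > CH₂=CHCH₂–OClO₃ > CH₂=CHCH₂–OSO₃H > CH₂=CHCH₂–OC(O)CF₃ > CH₂=CHCH₂–F

With the same alkyl group throughout, only the leaving group differentiates the rates.
The more stable X⁻ (or X) is on its own — i.e. the weaker a base it is — the better a leaving group it makes.
CH₂=CHCH₂–N₂⁺ loses N₂: no meaningful conjugate acid; N₂ departs as an exceptionally stable neutral molecule
CH₂=CHCH₂–OTf loses OTf⁻: pKₐ(CF₃SO₃H (triflic acid)) ≈ -14
CH₂=CHCH₂–OClO₃ loses ClO₄⁻: pKₐ(HClO₄) ≈ -10
CH₂=CHCH₂–OSO₃H loses HSO₄⁻: pKₐ(H₂SO₄) ≈ -3
CH₂=CHCH₂–OC(O)CF₃ loses CF₃COO⁻: pKₐ(CF₃COOH) ≈ 0.2
CH₂=CHCH₂–F loses F⁻: pKₐ(HF) ≈ 3.2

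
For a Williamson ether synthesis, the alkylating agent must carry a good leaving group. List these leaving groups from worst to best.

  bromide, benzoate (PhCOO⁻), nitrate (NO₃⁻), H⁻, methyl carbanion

methyl carbanion < H⁻ < benzoate (PhCOO⁻) < nitrate (NO₃⁻) < bromide

The more stable X⁻ (or X) is on its own — i.e. the weaker a base it is — the better a leaving group it makes.
bromide: pKₐ(HBr) ≈ -9 — weak base; good leaving group
nitrate (NO₃⁻): pKₐ(HNO₃) ≈ -1.3
benzoate (PhCOO⁻): pKₐ(C₆H₅COOH) ≈ 4.2
H⁻: pKₐ(H₂) ≈ 36 — extremely strong base; leaves only in special hydride-transfer contexts
methyl carbanion: pKₐ(CH₄) ≈ 48
Listed from poorest to best leaving group as asked.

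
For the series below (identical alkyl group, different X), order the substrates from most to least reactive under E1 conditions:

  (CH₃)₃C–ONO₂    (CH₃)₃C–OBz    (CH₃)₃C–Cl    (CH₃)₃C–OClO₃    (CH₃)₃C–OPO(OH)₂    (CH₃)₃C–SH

(CH₃)₃C–OClO₃ > (CH₃)₃C–Cl > (CH₃)₃C–ONO₂ > (CH₃)₃C–OPO(OH)₂ > (CH₃)₃C–OBz > (CH₃)₃C–SH

Identical carbon frameworks mean the comparison reduces to leaving-group quality.
Leaving-group ability tracks the stability of the departed species; conjugate-acid pKₐ is the usual yardstick (lower pKₐ → better LG).
(CH₃)₃C–OClO₃ loses ClO₄⁻: pKₐ(HClO₄) ≈ -10
(CH₃)₃C–Cl loses Cl⁻: pKₐ(HCl) ≈ -7
(CH₃)₃C–ONO₂ loses NO₃⁻: pKₐ(HNO₃) ≈ -1.3
(CH₃)₃C–OPO(OH)₂ loses H₂PO₄⁻: pKₐ(H₃PO₄) ≈ 2.1
(CH₃)₃C–OBz loses PhCOO⁻: pKₐ(C₆H₅COOH) ≈ 4.2
(CH₃)₃C–SH loses HS⁻: pKₐ(H₂S) ≈ 7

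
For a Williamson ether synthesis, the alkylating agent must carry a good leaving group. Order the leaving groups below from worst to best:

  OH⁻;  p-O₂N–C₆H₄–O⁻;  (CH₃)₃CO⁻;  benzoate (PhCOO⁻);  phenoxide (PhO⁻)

A good leaving group is a weak base: the lower the pKₐ of its conjugate acid, the more readily it departs.
benzoate (PhCOO⁻): pKₐ(C₆H₅COOH) ≈ 4.2 — aryl carboxylate
p-O₂N–C₆H₄–O⁻: pKₐ(p-nitrophenol) ≈ 7.2
phenoxide (PhO⁻): pKₐ(C₆H₅OH (phenol)) ≈ 10 — resonance into the ring helps, but still a poor LG
OH⁻: pKₐ(H₂O) ≈ 15.7 — strong base; essentially never leaves without prior activation
(CH₃)₃CO⁻: pKₐ(t-BuOH) ≈ 18 — bulky, strongly basic alkoxide
The question asks for worst first, so the sequence is read in increasing leaving-group ability.

(CH₃)₃CO⁻ < OH⁻ < phenoxide (PhO⁻) < p-O₂N–C₆H₄–O⁻ < benzoate (PhCOO⁻)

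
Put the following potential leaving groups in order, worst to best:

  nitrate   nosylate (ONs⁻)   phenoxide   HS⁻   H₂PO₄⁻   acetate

phenoxide < HS⁻ < acetate < H₂PO₄⁻ < nitrate < nosylate (ONs⁻)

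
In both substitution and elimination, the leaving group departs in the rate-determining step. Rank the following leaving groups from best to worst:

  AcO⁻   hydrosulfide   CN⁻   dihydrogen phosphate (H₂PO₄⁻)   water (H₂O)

Rank by basicity of the departing species: weakest base leaves most easily.
water (H₂O): pKₐ(H₃O⁺) ≈ -1.7 — neutral; leaves from a protonated alcohol (R–OH₂⁺)
dihydrogen phosphate (H₂PO₄⁻): pKₐ(H₃PO₄) ≈ 2.1
AcO⁻: pKₐ(CH₃COOH) ≈ 4.8
hydrosulfide: pKₐ(H₂S) ≈ 7
CN⁻: pKₐ(HCN) ≈ 9.2

water (H₂O) > dihydrogen phosphate (H₂PO₄⁻) > AcO⁻ > hydrosulfide > CN⁻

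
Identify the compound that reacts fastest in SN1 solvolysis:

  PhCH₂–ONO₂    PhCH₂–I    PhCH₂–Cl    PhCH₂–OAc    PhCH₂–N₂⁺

Same R in every case — rank the leaving groups.
The more stable X⁻ (or X) is on its own — i.e. the weaker a base it is — the better a leaving group it makes.
PhCH₂–N₂⁺ loses N₂: no meaningful conjugate acid; N₂ departs as an exceptionally stable neutral molecule
PhCH₂–I loses I⁻: pKₐ(HI) ≈ -10
PhCH₂–Cl loses Cl⁻: pKₐ(HCl) ≈ -7
PhCH₂–ONO₂ loses NO₃⁻: pKₐ(HNO₃) ≈ -1.3
PhCH₂–OAc loses AcO⁻: pKₐ(CH₃COOH) ≈ 4.8

PhCH₂–N₂⁺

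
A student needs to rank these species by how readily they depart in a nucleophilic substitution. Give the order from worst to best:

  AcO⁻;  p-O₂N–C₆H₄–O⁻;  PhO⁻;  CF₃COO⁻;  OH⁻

OH⁻ < PhO⁻ < p-O₂N–C₆H₄–O⁻ < AcO⁻ < CF₃COO⁻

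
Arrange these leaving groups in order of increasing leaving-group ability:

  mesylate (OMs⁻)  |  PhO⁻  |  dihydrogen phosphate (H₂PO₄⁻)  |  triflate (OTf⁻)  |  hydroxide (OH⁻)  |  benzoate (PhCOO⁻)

hydroxide (OH⁻) < PhO⁻ < benzoate (PhCOO⁻) < dihydrogen phosphate (H₂PO₄⁻) < mesylate (OMs⁻) < triflate (OTf⁻)

triflate (OTf⁻): pKₐ(CF₃SO₃H (triflic acid)) ≈ -14
mesylate (OMs⁻): pKₐ(CH₃SO₃H (MsOH)) ≈ -1.9
dihydrogen phosphate (H₂PO₄⁻): pKₐ(H₃PO₄) ≈ 2.1
benzoate (PhCOO⁻): pKₐ(C₆H₅COOH) ≈ 4.2
PhO⁻: pKₐ(C₆H₅OH (phenol)) ≈ 10
hydroxide (OH⁻): pKₐ(H₂O) ≈ 15.7
Listed from poorest to best leaving group as asked.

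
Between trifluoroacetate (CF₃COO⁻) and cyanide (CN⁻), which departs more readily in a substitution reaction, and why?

trifluoroacetate (CF₃COO⁻) is the better leaving group.
pKₐ(CF₃COOH) ≈ 0.2 versus pKₐ(HCN) ≈ 9.2: trifluoroacetate (CF₃COO⁻) is the much weaker base.
Strongly electron-withdrawing CF₃ stabilises the carboxylate.

trifluoroacetate (CF₃COO⁻)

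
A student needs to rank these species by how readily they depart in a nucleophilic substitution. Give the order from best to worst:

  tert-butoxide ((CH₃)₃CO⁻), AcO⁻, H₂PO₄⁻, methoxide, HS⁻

The more stable X⁻ (or X) is on its own — i.e. the weaker a base it is — the better a leaving group it makes.
H₂PO₄⁻: pKₐ(H₃PO₄) ≈ 2.1
AcO⁻: pKₐ(CH₃COOH) ≈ 4.8
HS⁻: pKₐ(H₂S) ≈ 7
methoxide: pKₐ(CH₃OH) ≈ 15.5 — strong base; alkoxides do not leave unassisted
tert-butoxide ((CH₃)₃CO⁻): pKₐ(t-BuOH) ≈ 18 — bulky, strongly basic alkoxide

H₂PO₄⁻ > AcO⁻ > HS⁻ > methoxide > tert-butoxide ((CH₃)₃CO⁻)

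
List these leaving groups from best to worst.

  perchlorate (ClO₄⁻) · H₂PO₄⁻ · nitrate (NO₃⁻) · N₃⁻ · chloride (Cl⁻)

perchlorate (ClO₄⁻) > chloride (Cl⁻) > nitrate (NO₃⁻) > H₂PO₄⁻ > N₃⁻

perchlorate (ClO₄⁻): pKₐ(HClO₄) ≈ -10
chloride (Cl⁻): pKₐ(HCl) ≈ -7
nitrate (NO₃⁻): pKₐ(HNO₃) ≈ -1.3 — resonance-delocalised over three oxygens
H₂PO₄⁻: pKₐ(H₃PO₄) ≈ 2.1 — moderate base; biological leaving group after further activation
N₃⁻: pKₐ(HN₃) ≈ 4.7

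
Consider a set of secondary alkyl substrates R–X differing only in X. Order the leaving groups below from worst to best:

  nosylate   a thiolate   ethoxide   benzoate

A good leaving group is a weak base: the lower the pKₐ of its conjugate acid, the more readily it departs.
nosylate: pKₐ(p-O₂NC₆H₄SO₃H) ≈ -3.5
benzoate: pKₐ(C₆H₅COOH) ≈ 4.2
a thiolate: pKₐ(RSH (a thiol)) ≈ 10.5 — moderately basic; rarely leaves without activation
ethoxide: pKₐ(CH₃CH₂OH) ≈ 16 — strong base; alkoxides do not leave unassisted
Reversing gives the worst-to-best order requested.

ethoxide < a thiolate < benzoate < nosylate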